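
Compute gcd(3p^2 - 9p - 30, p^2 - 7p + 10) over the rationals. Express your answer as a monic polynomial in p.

p - 5

By polynomial division,
  3p^2 - 9p - 30 = (3)(p^2 - 7p + 10) + (12p - 60)
  p^2 - 7p + 10 = ((1/12)p - 1/6)(12p - 60) + (0)
Last nonzero remainder: 12p - 60. Dividing through by 12 gives the monic gcd p - 5.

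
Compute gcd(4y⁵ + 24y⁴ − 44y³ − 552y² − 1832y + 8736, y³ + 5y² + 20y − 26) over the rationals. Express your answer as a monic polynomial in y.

y² + 6y + 26

By polynomial division,
  4y⁵ + 24y⁴ − 44y³ − 552y² − 1832y + 8736 = (4y² + 4y − 144)(y³ + 5y² + 20y − 26) + (192y² + 1152y + 4992)
  y³ + 5y² + 20y − 26 = ((1/192)y − 1/192)(192y² + 1152y + 4992) + (0)
Last nonzero remainder: 192y² + 1152y + 4992. Dividing through by 192 gives the monic gcd y² + 6y + 26.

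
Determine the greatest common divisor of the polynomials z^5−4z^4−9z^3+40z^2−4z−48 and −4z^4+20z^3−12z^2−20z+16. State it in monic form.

z^2−3z−4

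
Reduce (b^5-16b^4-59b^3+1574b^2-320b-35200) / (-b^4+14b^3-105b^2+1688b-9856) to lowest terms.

(-b^3-3b^2+90b+400)/(b^2+5b+112)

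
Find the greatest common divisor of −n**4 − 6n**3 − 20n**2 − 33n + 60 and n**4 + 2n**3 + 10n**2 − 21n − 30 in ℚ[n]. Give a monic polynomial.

n**2 + 3n + 15

Apply the Euclidean algorithm:
  −n**4 − 6n**3 − 20n**2 − 33n + 60 = (−1)(n**4 + 2n**3 + 10n**2 − 21n − 30) + (−4n**3 − 10n**2 − 54n + 30)
  n**4 + 2n**3 + 10n**2 − 21n − 30 = (−(1/4)n + 1/8)(−4n**3 − 10n**2 − 54n + 30) + (−(9/4)n**2 − (27/4)n − 135/4)
  −4n**3 − 10n**2 − 54n + 30 = ((16/9)n − 8/9)(−(9/4)n**2 − (27/4)n − 135/4) + (0)
Last nonzero remainder: −(9/4)n**2 − (27/4)n − 135/4. Dividing through by −9/4 gives the monic gcd n**2 + 3n + 15.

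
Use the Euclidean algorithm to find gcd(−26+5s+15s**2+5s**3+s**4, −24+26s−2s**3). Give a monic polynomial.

By polynomial division,
  s**4+5s**3+15s**2+5s−26 = (−(1/2)s−5/2)(−2s**3+26s−24) + (28s**2+58s−86)
  −2s**3+26s−24 = (−(1/14)s+29/196)(28s**2+58s−86) + ((1105/98)s−1105/98)
  28s**2+58s−86 = ((2744/1105)s+8428/1105)((1105/98)s−1105/98) + (0)
Last nonzero remainder: (1105/98)s−1105/98. Dividing through by 1105/98 gives the monic gcd s−1.

−1+s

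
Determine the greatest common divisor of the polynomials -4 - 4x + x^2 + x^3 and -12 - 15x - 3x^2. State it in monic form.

1 + x

By polynomial division,
  x^3 + x^2 - 4x - 4 = (-(1/3)x + 4/3)(-3x^2 - 15x - 12) + (12x + 12)
  -3x^2 - 15x - 12 = (-(1/4)x - 1)(12x + 12) + (0)
Last nonzero remainder: 12x + 12. Dividing through by 12 gives the monic gcd x + 1.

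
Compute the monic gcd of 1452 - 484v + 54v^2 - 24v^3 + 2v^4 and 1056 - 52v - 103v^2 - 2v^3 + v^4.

Repeated division with remainder:
  2v^4 - 24v^3 + 54v^2 - 484v + 1452 = (2)(v^4 - 2v^3 - 103v^2 - 52v + 1056) + (-20v^3 + 260v^2 - 380v - 660)
  v^4 - 2v^3 - 103v^2 - 52v + 1056 = (-(1/20)v - 11/20)(-20v^3 + 260v^2 - 380v - 660) + (21v^2 - 294v + 693)
  -20v^3 + 260v^2 - 380v - 660 = (-(20/21)v - 20/21)(21v^2 - 294v + 693) + (0)
Last nonzero remainder: 21v^2 - 294v + 693. Dividing through by 21 gives the monic gcd v^2 - 14v + 33.

33 - 14v + v^2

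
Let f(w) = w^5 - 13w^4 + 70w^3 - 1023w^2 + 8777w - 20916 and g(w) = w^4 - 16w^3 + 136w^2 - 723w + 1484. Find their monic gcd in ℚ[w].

Euclidean algorithm in ℚ[w]:
  w^5 - 13w^4 + 70w^3 - 1023w^2 + 8777w - 20916 = (w + 3)(w^4 - 16w^3 + 136w^2 - 723w + 1484) + (-18w^3 - 708w^2 + 9462w - 25368)
  w^4 - 16w^3 + 136w^2 - 723w + 1484 = (-(1/18)w + 83/27)(-18w^3 - 708w^2 + 9462w - 25368) + ((25543/9)w^2 - (280973/9)w + 715204/9)
  -18w^3 - 708w^2 + 9462w - 25368 = (-(162/25543)w - 8154/25543)((25543/9)w^2 - (280973/9)w + 715204/9) + (0)
Last nonzero remainder: (25543/9)w^2 - (280973/9)w + 715204/9. Dividing through by 25543/9 gives the monic gcd w^2 - 11w + 28.

w^2 - 11w + 28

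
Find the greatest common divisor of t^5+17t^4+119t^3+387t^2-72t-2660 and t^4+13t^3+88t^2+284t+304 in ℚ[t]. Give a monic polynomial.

Apply the Euclidean algorithm:
  t^5+17t^4+119t^3+387t^2-72t-2660 = (t+4)(t^4+13t^3+88t^2+284t+304) + (-21t^3-249t^2-1512t-3876)
  t^4+13t^3+88t^2+284t+304 = (-(1/21)t-8/147)(-21t^3-249t^2-1512t-3876) + ((120/49)t^2+(120/7)t+4560/49)
  -21t^3-249t^2-1512t-3876 = (-(343/40)t-833/20)((120/49)t^2+(120/7)t+4560/49) + (0)
Last nonzero remainder: (120/49)t^2+(120/7)t+4560/49. Dividing through by 120/49 gives the monic gcd t^2+7t+38.

t^2+7t+38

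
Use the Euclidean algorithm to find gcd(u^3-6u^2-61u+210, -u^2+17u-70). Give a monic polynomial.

u-10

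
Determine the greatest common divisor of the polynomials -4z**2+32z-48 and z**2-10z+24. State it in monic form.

By polynomial division,
  -4z**2+32z-48 = (-4)(z**2-10z+24) + (-8z+48)
  z**2-10z+24 = (-(1/8)z+1/2)(-8z+48) + (0)
Last nonzero remainder: -8z+48. Dividing through by -8 gives the monic gcd z-6.

z-6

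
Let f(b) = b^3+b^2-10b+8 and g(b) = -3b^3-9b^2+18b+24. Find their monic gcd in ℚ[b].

b^2+2b-8

Apply the Euclidean algorithm:
  b^3+b^2-10b+8 = (-1/3)(-3b^3-9b^2+18b+24) + (-2b^2-4b+16)
  -3b^3-9b^2+18b+24 = ((3/2)b+3/2)(-2b^2-4b+16) + (0)
Last nonzero remainder: -2b^2-4b+16. Dividing through by -2 gives the monic gcd b^2+2b-8.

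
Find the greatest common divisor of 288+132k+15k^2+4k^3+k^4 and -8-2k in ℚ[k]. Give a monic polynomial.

By polynomial division,
  k^4+4k^3+15k^2+132k+288 = (-(1/2)k^3-(15/2)k-36)(-2k-8) + (0)
Last nonzero remainder: -2k-8. Dividing through by -2 gives the monic gcd k+4.

4+k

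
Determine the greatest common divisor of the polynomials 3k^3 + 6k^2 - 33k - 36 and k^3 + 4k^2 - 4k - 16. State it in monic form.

Repeated division with remainder:
  3k^3 + 6k^2 - 33k - 36 = (3)(k^3 + 4k^2 - 4k - 16) + (-6k^2 - 21k + 12)
  k^3 + 4k^2 - 4k - 16 = (-(1/6)k - 1/12)(-6k^2 - 21k + 12) + (-(15/4)k - 15)
  -6k^2 - 21k + 12 = ((8/5)k - 4/5)(-(15/4)k - 15) + (0)
Last nonzero remainder: -(15/4)k - 15. Dividing through by -15/4 gives the monic gcd k + 4.

k + 4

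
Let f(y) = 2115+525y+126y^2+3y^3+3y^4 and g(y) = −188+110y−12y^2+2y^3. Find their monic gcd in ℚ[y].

47−4y+y^2

By polynomial division,
  3y^4+3y^3+126y^2+525y+2115 = ((3/2)y+21/2)(2y^3−12y^2+110y−188) + (87y^2−348y+4089)
  2y^3−12y^2+110y−188 = ((2/87)y−4/87)(87y^2−348y+4089) + (0)
Last nonzero remainder: 87y^2−348y+4089. Dividing through by 87 gives the monic gcd y^2−4y+47.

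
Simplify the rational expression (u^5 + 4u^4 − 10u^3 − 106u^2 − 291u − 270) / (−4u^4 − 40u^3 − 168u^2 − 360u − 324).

(−u^2 + 3u + 10)/(4u + 12)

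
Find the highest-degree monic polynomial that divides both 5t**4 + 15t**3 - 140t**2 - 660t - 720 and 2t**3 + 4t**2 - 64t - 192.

Repeated division with remainder:
  5t**4 + 15t**3 - 140t**2 - 660t - 720 = ((5/2)t + 5/2)(2t**3 + 4t**2 - 64t - 192) + (10t**2 - 20t - 240)
  2t**3 + 4t**2 - 64t - 192 = ((1/5)t + 4/5)(10t**2 - 20t - 240) + (0)
Last nonzero remainder: 10t**2 - 20t - 240. Dividing through by 10 gives the monic gcd t**2 - 2t - 24.

t**2 - 2t - 24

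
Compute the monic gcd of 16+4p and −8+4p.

1

Euclidean algorithm in ℚ[p]:
  4p+16 = (4p−8) + (24)
  4p−8 = ((1/6)p−1/3)(24) + (0)
The last nonzero remainder is the constant 24, so the polynomials are coprime and gcd = 1.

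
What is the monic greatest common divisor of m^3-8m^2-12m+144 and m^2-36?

Euclidean algorithm in ℚ[m]:
  m^3-8m^2-12m+144 = (m-8)(m^2-36) + (24m-144)
  m^2-36 = ((1/24)m+1/4)(24m-144) + (0)
Last nonzero remainder: 24m-144. Dividing through by 24 gives the monic gcd m-6.

m-6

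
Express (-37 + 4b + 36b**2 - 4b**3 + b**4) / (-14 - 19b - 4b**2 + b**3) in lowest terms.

Apply the Euclidean algorithm:
  b**4 - 4b**3 + 36b**2 + 4b - 37 = (b)(b**3 - 4b**2 - 19b - 14) + (55b**2 + 18b - 37)
  b**3 - 4b**2 - 19b - 14 = ((1/55)b - 238/3025)(55b**2 + 18b - 37) + (-(51156/3025)b - 51156/3025)
  55b**2 + 18b - 37 = (-(166375/51156)b + 111925/51156)(-(51156/3025)b - 51156/3025) + (0)
Last nonzero remainder: -(51156/3025)b - 51156/3025. Dividing through by -51156/3025 gives the monic gcd b + 1.
Cancel b + 1 from numerator and denominator to get the reduced form.

(-37 + 41b - 5b**2 + b**3)/(-14 - 5b + b**2)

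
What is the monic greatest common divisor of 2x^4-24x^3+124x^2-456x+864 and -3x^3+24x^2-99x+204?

Repeated division with remainder:
  2x^4-24x^3+124x^2-456x+864 = (-(2/3)x+8/3)(-3x^3+24x^2-99x+204) + (-6x^2-56x+320)
  -3x^3+24x^2-99x+204 = ((1/2)x-26/3)(-6x^2-56x+320) + (-(2233/3)x+8932/3)
  -6x^2-56x+320 = ((18/2233)x+240/2233)(-(2233/3)x+8932/3) + (0)
Last nonzero remainder: -(2233/3)x+8932/3. Dividing through by -2233/3 gives the monic gcd x-4.

x-4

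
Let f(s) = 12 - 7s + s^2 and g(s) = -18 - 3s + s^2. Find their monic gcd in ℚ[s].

1

Apply the Euclidean algorithm:
  s^2 - 7s + 12 = (s^2 - 3s - 18) + (-4s + 30)
  s^2 - 3s - 18 = (-(1/4)s - 9/8)(-4s + 30) + (63/4)
  -4s + 30 = (-(16/63)s + 40/21)(63/4) + (0)
The last nonzero remainder is the constant 63/4, so the polynomials are coprime and gcd = 1.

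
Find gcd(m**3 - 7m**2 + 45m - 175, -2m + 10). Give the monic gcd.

m - 5

Apply the Euclidean algorithm:
  m**3 - 7m**2 + 45m - 175 = (-(1/2)m**2 + m - 35/2)(-2m + 10) + (0)
Last nonzero remainder: -2m + 10. Dividing through by -2 gives the monic gcd m - 5.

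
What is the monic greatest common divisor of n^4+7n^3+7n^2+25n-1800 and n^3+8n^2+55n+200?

Repeated division with remainder:
  n^4+7n^3+7n^2+25n-1800 = (n-1)(n^3+8n^2+55n+200) + (-40n^2-120n-1600)
  n^3+8n^2+55n+200 = (-(1/40)n-1/8)(-40n^2-120n-1600) + (0)
Last nonzero remainder: -40n^2-120n-1600. Dividing through by -40 gives the monic gcd n^2+3n+40.

n^2+3n+40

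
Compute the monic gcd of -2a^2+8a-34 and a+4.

1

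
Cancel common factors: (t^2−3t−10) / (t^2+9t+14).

(t−5)/(t+7)

By polynomial division,
  t^2−3t−10 = (t^2+9t+14) + (−12t−24)
  t^2+9t+14 = (−(1/12)t−7/12)(−12t−24) + (0)
Last nonzero remainder: −12t−24. Dividing through by −12 gives the monic gcd t+2.
Cancel t+2 from numerator and denominator to get the reduced form.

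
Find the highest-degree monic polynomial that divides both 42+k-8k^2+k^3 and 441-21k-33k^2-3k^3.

By polynomial division,
  k^3-8k^2+k+42 = (-1/3)(-3k^3-33k^2-21k+441) + (-19k^2-6k+189)
  -3k^3-33k^2-21k+441 = ((3/19)k+609/361)(-19k^2-6k+189) + (-(14700/361)k+44100/361)
  -19k^2-6k+189 = ((6859/14700)k+1083/700)(-(14700/361)k+44100/361) + (0)
Last nonzero remainder: -(14700/361)k+44100/361. Dividing through by -14700/361 gives the monic gcd k-3.

-3+k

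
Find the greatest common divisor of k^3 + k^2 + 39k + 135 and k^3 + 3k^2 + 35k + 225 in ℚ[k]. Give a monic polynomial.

k^2 - 2k + 45

Euclidean algorithm in ℚ[k]:
  k^3 + k^2 + 39k + 135 = (k^3 + 3k^2 + 35k + 225) + (-2k^2 + 4k - 90)
  k^3 + 3k^2 + 35k + 225 = (-(1/2)k - 5/2)(-2k^2 + 4k - 90) + (0)
Last nonzero remainder: -2k^2 + 4k - 90. Dividing through by -2 gives the monic gcd k^2 - 2k + 45.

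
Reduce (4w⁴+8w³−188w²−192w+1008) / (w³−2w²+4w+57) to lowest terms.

(4w³−4w²−176w+336)/(w²−5w+19)

By polynomial division,
  4w⁴+8w³−188w²−192w+1008 = (4w+16)(w³−2w²+4w+57) + (−172w²−484w+96)
  w³−2w²+4w+57 = (−(1/172)w+207/7396)(−172w²−484w+96) + ((33475/1849)w+100425/1849)
  −172w²−484w+96 = (−(318028/33475)w+59168/33475)((33475/1849)w+100425/1849) + (0)
Last nonzero remainder: (33475/1849)w+100425/1849. Dividing through by 33475/1849 gives the monic gcd w+3.
Cancel w+3 from numerator and denominator to get the reduced form.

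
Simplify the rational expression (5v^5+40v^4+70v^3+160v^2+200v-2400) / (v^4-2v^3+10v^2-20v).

Euclidean algorithm in ℚ[v]:
  5v^5+40v^4+70v^3+160v^2+200v-2400 = (5v+50)(v^4-2v^3+10v^2-20v) + (120v^3-240v^2+1200v-2400)
  v^4-2v^3+10v^2-20v = ((1/120)v)(120v^3-240v^2+1200v-2400) + (0)
Last nonzero remainder: 120v^3-240v^2+1200v-2400. Dividing through by 120 gives the monic gcd v^3-2v^2+10v-20.
Cancel v^3-2v^2+10v-20 from numerator and denominator to get the reduced form.

(5v^2+50v+120)/(v)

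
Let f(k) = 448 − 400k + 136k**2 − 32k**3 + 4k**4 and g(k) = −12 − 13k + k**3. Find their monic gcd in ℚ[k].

Repeated division with remainder:
  4k**4 − 32k**3 + 136k**2 − 400k + 448 = (4k − 32)(k**3 − 13k − 12) + (188k**2 − 768k + 64)
  k**3 − 13k − 12 = ((1/188)k + 48/2209)(188k**2 − 768k + 64) + ((7395/2209)k − 29580/2209)
  188k**2 − 768k + 64 = ((415292/7395)k − 35344/7395)((7395/2209)k − 29580/2209) + (0)
Last nonzero remainder: (7395/2209)k − 29580/2209. Dividing through by 7395/2209 gives the monic gcd k − 4.

−4 + k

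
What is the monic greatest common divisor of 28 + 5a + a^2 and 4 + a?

1

Repeated division with remainder:
  a^2 + 5a + 28 = (a + 1)(a + 4) + (24)
  a + 4 = ((1/24)a + 1/6)(24) + (0)
The last nonzero remainder is the constant 24, so the polynomials are coprime and gcd = 1.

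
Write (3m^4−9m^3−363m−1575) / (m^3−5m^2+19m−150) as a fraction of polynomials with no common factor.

(3m^2−12m−63)/(m−6)

Apply the Euclidean algorithm:
  3m^4−9m^3−363m−1575 = (3m+6)(m^3−5m^2+19m−150) + (−27m^2−27m−675)
  m^3−5m^2+19m−150 = (−(1/27)m+2/9)(−27m^2−27m−675) + (0)
Last nonzero remainder: −27m^2−27m−675. Dividing through by −27 gives the monic gcd m^2+m+25.
Cancel m^2+m+25 from numerator and denominator to get the reduced form.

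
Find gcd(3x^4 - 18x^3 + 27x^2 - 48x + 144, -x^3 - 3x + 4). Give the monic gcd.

x^2 + x + 4

Euclidean algorithm in ℚ[x]:
  3x^4 - 18x^3 + 27x^2 - 48x + 144 = (-3x + 18)(-x^3 - 3x + 4) + (18x^2 + 18x + 72)
  -x^3 - 3x + 4 = (-(1/18)x + 1/18)(18x^2 + 18x + 72) + (0)
Last nonzero remainder: 18x^2 + 18x + 72. Dividing through by 18 gives the monic gcd x^2 + x + 4.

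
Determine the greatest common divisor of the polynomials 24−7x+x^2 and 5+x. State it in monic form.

1

Euclidean algorithm in ℚ[x]:
  x^2−7x+24 = (x−12)(x+5) + (84)
  x+5 = ((1/84)x+5/84)(84) + (0)
The last nonzero remainder is the constant 84, so the polynomials are coprime and gcd = 1.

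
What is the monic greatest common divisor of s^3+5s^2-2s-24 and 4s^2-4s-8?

Repeated division with remainder:
  s^3+5s^2-2s-24 = ((1/4)s+3/2)(4s^2-4s-8) + (6s-12)
  4s^2-4s-8 = ((2/3)s+2/3)(6s-12) + (0)
Last nonzero remainder: 6s-12. Dividing through by 6 gives the monic gcd s-2.

s-2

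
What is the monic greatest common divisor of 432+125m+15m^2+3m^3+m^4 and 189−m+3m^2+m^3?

27−4m+m^2

Apply the Euclidean algorithm:
  m^4+3m^3+15m^2+125m+432 = (m)(m^3+3m^2−m+189) + (16m^2−64m+432)
  m^3+3m^2−m+189 = ((1/16)m+7/16)(16m^2−64m+432) + (0)
Last nonzero remainder: 16m^2−64m+432. Dividing through by 16 gives the monic gcd m^2−4m+27.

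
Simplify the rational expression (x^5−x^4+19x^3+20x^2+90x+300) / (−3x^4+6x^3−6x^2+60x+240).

(−x^2+3x−15)/(3x−12)

Apply the Euclidean algorithm:
  x^5−x^4+19x^3+20x^2+90x+300 = (−(1/3)x−1/3)(−3x^4+6x^3−6x^2+60x+240) + (19x^3+38x^2+190x+380)
  −3x^4+6x^3−6x^2+60x+240 = (−(3/19)x+12/19)(19x^3+38x^2+190x+380) + (0)
Last nonzero remainder: 19x^3+38x^2+190x+380. Dividing through by 19 gives the monic gcd x^3+2x^2+10x+20.
Cancel x^3+2x^2+10x+20 from numerator and denominator to get the reduced form.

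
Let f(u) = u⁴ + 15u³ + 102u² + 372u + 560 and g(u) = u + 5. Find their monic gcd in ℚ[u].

u + 5

By polynomial division,
  u⁴ + 15u³ + 102u² + 372u + 560 = (u³ + 10u² + 52u + 112)(u + 5) + (0)
The last nonzero remainder u + 5 is already monic.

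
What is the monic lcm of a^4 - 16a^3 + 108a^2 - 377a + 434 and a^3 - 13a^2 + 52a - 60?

a^6 - 27a^5 + 314a^4 - 2045a^3 + 7821a^2 - 16084a + 13020

Repeated division with remainder:
  a^4 - 16a^3 + 108a^2 - 377a + 434 = (a - 3)(a^3 - 13a^2 + 52a - 60) + (17a^2 - 161a + 254)
  a^3 - 13a^2 + 52a - 60 = ((1/17)a - 60/289)(17a^2 - 161a + 254) + ((1050/289)a - 2100/289)
  17a^2 - 161a + 254 = ((4913/1050)a - 36703/1050)((1050/289)a - 2100/289) + (0)
Last nonzero remainder: (1050/289)a - 2100/289. Dividing through by 1050/289 gives the monic gcd a - 2.
Then lcm(f, g) = f·g / gcd(f, g); expanding and making the result monic gives the answer.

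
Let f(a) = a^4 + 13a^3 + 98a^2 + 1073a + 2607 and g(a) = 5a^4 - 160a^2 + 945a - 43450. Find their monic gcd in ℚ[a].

Apply the Euclidean algorithm:
  a^4 + 13a^3 + 98a^2 + 1073a + 2607 = (1/5)(5a^4 - 160a^2 + 945a - 43450) + (13a^3 + 130a^2 + 884a + 11297)
  5a^4 - 160a^2 + 945a - 43450 = ((5/13)a - 50/13)(13a^3 + 130a^2 + 884a + 11297) + (0)
Last nonzero remainder: 13a^3 + 130a^2 + 884a + 11297. Dividing through by 13 gives the monic gcd a^3 + 10a^2 + 68a + 869.

a^3 + 10a^2 + 68a + 869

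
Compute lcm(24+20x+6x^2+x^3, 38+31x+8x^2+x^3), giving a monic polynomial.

By polynomial division,
  x^3+6x^2+20x+24 = (x^3+8x^2+31x+38) + (-2x^2-11x-14)
  x^3+8x^2+31x+38 = (-(1/2)x-5/4)(-2x^2-11x-14) + ((41/4)x+41/2)
  -2x^2-11x-14 = (-(8/41)x-28/41)((41/4)x+41/2) + (0)
Last nonzero remainder: (41/4)x+41/2. Dividing through by 41/4 gives the monic gcd x+2.
Then lcm(f, g) = f·g / gcd(f, g); expanding and making the result monic gives the answer.

456+524x+258x^2+75x^3+12x^4+x^5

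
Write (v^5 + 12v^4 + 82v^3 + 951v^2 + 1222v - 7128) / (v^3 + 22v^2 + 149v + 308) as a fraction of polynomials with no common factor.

(v^3 - 3v^2 + 83v - 162)/(v + 7)

Euclidean algorithm in ℚ[v]:
  v^5 + 12v^4 + 82v^3 + 951v^2 + 1222v - 7128 = (v^2 - 10v + 153)(v^3 + 22v^2 + 149v + 308) + (-1233v^2 - 18495v - 54252)
  v^3 + 22v^2 + 149v + 308 = (-(1/1233)v - 7/1233)(-1233v^2 - 18495v - 54252) + (0)
Last nonzero remainder: -1233v^2 - 18495v - 54252. Dividing through by -1233 gives the monic gcd v^2 + 15v + 44.
Cancel v^2 + 15v + 44 from numerator and denominator to get the reduced form.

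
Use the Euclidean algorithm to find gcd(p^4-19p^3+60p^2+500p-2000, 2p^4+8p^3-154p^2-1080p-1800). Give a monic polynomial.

Euclidean algorithm in ℚ[p]:
  p^4-19p^3+60p^2+500p-2000 = (1/2)(2p^4+8p^3-154p^2-1080p-1800) + (-23p^3+137p^2+1040p-1100)
  2p^4+8p^3-154p^2-1080p-1800 = (-(2/23)p-458/529)(-23p^3+137p^2+1040p-1100) + ((29120/529)p^2-(145600/529)p-1456000/529)
  -23p^3+137p^2+1040p-1100 = (-(12167/29120)p+5819/14560)((29120/529)p^2-(145600/529)p-1456000/529) + (0)
Last nonzero remainder: (29120/529)p^2-(145600/529)p-1456000/529. Dividing through by 29120/529 gives the monic gcd p^2-5p-50.

p^2-5p-50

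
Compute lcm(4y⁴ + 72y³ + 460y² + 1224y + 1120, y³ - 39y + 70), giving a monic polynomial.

Apply the Euclidean algorithm:
  4y⁴ + 72y³ + 460y² + 1224y + 1120 = (4y + 72)(y³ - 39y + 70) + (616y² + 3752y - 3920)
  y³ - 39y + 70 = ((1/616)y - 67/6776)(616y² + 3752y - 3920) + ((540/121)y + 3780/121)
  616y² + 3752y - 3920 = ((18634/135)y - 3388/27)((540/121)y + 3780/121) + (0)
Last nonzero remainder: (540/121)y + 3780/121. Dividing through by 540/121 gives the monic gcd y + 7.
Then lcm(f, g) = f·g / gcd(f, g); expanding and making the result monic gives the answer.

y⁶ + 11y⁵ - y⁴ - 319y³ - 712y² + 1100y + 2800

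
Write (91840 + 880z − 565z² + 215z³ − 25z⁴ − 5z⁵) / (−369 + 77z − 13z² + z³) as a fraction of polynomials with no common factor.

Euclidean algorithm in ℚ[z]:
  −5z⁵ − 25z⁴ + 215z³ − 565z² + 880z + 91840 = (−5z² − 90z − 570)(z³ − 13z² + 77z − 369) + (−2890z² + 11560z − 118490)
  z³ − 13z² + 77z − 369 = (−(1/2890)z + 9/2890)(−2890z² + 11560z − 118490) + (0)
Last nonzero remainder: −2890z² + 11560z − 118490. Dividing through by −2890 gives the monic gcd z² − 4z + 41.
Cancel z² − 4z + 41 from numerator and denominator to get the reduced form.

(2240 + 240z − 45z² − 5z³)/(−9 + z)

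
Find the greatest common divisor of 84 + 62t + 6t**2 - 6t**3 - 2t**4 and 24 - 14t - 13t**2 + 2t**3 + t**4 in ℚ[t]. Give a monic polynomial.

By polynomial division,
  -2t**4 - 6t**3 + 6t**2 + 62t + 84 = (-2)(t**4 + 2t**3 - 13t**2 - 14t + 24) + (-2t**3 - 20t**2 + 34t + 132)
  t**4 + 2t**3 - 13t**2 - 14t + 24 = (-(1/2)t + 4)(-2t**3 - 20t**2 + 34t + 132) + (84t**2 - 84t - 504)
  -2t**3 - 20t**2 + 34t + 132 = (-(1/42)t - 11/42)(84t**2 - 84t - 504) + (0)
Last nonzero remainder: 84t**2 - 84t - 504. Dividing through by 84 gives the monic gcd t**2 - t - 6.

-6 - t + t**2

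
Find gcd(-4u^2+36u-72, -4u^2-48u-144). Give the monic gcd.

1

Repeated division with remainder:
  -4u^2+36u-72 = (-4u^2-48u-144) + (84u+72)
  -4u^2-48u-144 = (-(1/21)u-26/49)(84u+72) + (-5184/49)
  84u+72 = (-(343/432)u-49/72)(-5184/49) + (0)
The last nonzero remainder is the constant -5184/49, so the polynomials are coprime and gcd = 1.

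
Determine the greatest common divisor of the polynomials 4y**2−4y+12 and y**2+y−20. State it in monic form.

1

By polynomial division,
  4y**2−4y+12 = (4)(y**2+y−20) + (−8y+92)
  y**2+y−20 = (−(1/8)y−25/16)(−8y+92) + (495/4)
  −8y+92 = (−(32/495)y+368/495)(495/4) + (0)
The last nonzero remainder is the constant 495/4, so the polynomials are coprime and gcd = 1.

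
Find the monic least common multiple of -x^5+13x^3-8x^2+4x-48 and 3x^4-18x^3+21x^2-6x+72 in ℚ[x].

x^6-4x^5-13x^4+60x^3-36x^2+64x-192

Repeated division with remainder:
  -x^5+13x^3-8x^2+4x-48 = (-(1/3)x-2)(3x^4-18x^3+21x^2-6x+72) + (-16x^3+32x^2+16x+96)
  3x^4-18x^3+21x^2-6x+72 = (-(3/16)x+3/4)(-16x^3+32x^2+16x+96) + (0)
Last nonzero remainder: -16x^3+32x^2+16x+96. Dividing through by -16 gives the monic gcd x^3-2x^2-x-6.
Then lcm(f, g) = f·g / gcd(f, g); expanding and making the result monic gives the answer.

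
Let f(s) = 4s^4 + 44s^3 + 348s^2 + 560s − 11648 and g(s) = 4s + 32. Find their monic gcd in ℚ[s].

s + 8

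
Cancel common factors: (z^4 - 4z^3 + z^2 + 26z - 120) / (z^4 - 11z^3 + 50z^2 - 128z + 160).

(z + 3)/(z - 4)

Apply the Euclidean algorithm:
  z^4 - 4z^3 + z^2 + 26z - 120 = (z^4 - 11z^3 + 50z^2 - 128z + 160) + (7z^3 - 49z^2 + 154z - 280)
  z^4 - 11z^3 + 50z^2 - 128z + 160 = ((1/7)z - 4/7)(7z^3 - 49z^2 + 154z - 280) + (0)
Last nonzero remainder: 7z^3 - 49z^2 + 154z - 280. Dividing through by 7 gives the monic gcd z^3 - 7z^2 + 22z - 40.
Cancel z^3 - 7z^2 + 22z - 40 from numerator and denominator to get the reduced form.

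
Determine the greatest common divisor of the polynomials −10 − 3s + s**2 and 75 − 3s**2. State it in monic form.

−5 + s

Repeated division with remainder:
  s**2 − 3s − 10 = (−1/3)(−3s**2 + 75) + (−3s + 15)
  −3s**2 + 75 = (s + 5)(−3s + 15) + (0)
Last nonzero remainder: −3s + 15. Dividing through by −3 gives the monic gcd s − 5.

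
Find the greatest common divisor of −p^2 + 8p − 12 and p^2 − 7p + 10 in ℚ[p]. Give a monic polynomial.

Repeated division with remainder:
  −p^2 + 8p − 12 = (−1)(p^2 − 7p + 10) + (p − 2)
  p^2 − 7p + 10 = (p − 5)(p − 2) + (0)
The last nonzero remainder p − 2 is already monic.

p − 2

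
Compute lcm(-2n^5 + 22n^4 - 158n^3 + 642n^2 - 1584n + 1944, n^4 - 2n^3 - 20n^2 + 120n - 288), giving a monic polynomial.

Repeated division with remainder:
  -2n^5 + 22n^4 - 158n^3 + 642n^2 - 1584n + 1944 = (-2n + 18)(n^4 - 2n^3 - 20n^2 + 120n - 288) + (-162n^3 + 1242n^2 - 4320n + 7128)
  n^4 - 2n^3 - 20n^2 + 120n - 288 = (-(1/162)n - 17/486)(-162n^3 + 1242n^2 - 4320n + 7128) + (-(29/9)n^2 + (116/9)n - 116/3)
  -162n^3 + 1242n^2 - 4320n + 7128 = ((1458/29)n - 5346/29)(-(29/9)n^2 + (116/9)n - 116/3) + (0)
Last nonzero remainder: -(29/9)n^2 + (116/9)n - 116/3. Dividing through by -29/9 gives the monic gcd n^2 - 4n + 12.
Then lcm(f, g) = f·g / gcd(f, g); expanding and making the result monic gives the answer.

n^7 - 9n^6 + 33n^5 + 101n^4 - 1746n^3 + 8316n^2 - 20952n + 23328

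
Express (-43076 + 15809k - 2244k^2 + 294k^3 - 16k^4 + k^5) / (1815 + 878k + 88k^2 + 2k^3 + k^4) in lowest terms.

Repeated division with remainder:
  k^5 - 16k^4 + 294k^3 - 2244k^2 + 15809k - 43076 = (k - 18)(k^4 + 2k^3 + 88k^2 + 878k + 1815) + (242k^3 - 1538k^2 + 29798k - 10406)
  k^4 + 2k^3 + 88k^2 + 878k + 1815 = ((1/242)k + 1011/29282)(242k^3 - 1538k^2 + 29798k - 10406) + ((263088/14641)k^2 - (1578528/14641)k + 263088/121)
  242k^3 - 1538k^2 + 29798k - 10406 = ((1771561/131544)k - 629563/131544)((263088/14641)k^2 - (1578528/14641)k + 263088/121) + (0)
Last nonzero remainder: (263088/14641)k^2 - (1578528/14641)k + 263088/121. Dividing through by 263088/14641 gives the monic gcd k^2 - 6k + 121.
Cancel k^2 - 6k + 121 from numerator and denominator to get the reduced form.

(-356 + 113k - 10k^2 + k^3)/(15 + 8k + k^2)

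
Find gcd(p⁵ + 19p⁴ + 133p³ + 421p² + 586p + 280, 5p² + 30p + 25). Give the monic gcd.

p² + 6p + 5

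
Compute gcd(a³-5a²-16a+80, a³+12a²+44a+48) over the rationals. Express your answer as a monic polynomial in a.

a+4

By polynomial division,
  a³-5a²-16a+80 = (a³+12a²+44a+48) + (-17a²-60a+32)
  a³+12a²+44a+48 = (-(1/17)a-144/289)(-17a²-60a+32) + ((4620/289)a+18480/289)
  -17a²-60a+32 = (-(4913/4620)a+578/1155)((4620/289)a+18480/289) + (0)
Last nonzero remainder: (4620/289)a+18480/289. Dividing through by 4620/289 gives the monic gcd a+4.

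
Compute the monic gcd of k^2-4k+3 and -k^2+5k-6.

Repeated division with remainder:
  k^2-4k+3 = (-1)(-k^2+5k-6) + (k-3)
  -k^2+5k-6 = (-k+2)(k-3) + (0)
The last nonzero remainder k-3 is already monic.

k-3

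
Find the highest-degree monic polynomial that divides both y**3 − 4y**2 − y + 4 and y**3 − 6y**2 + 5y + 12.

y**2 − 3y − 4

By polynomial division,
  y**3 − 4y**2 − y + 4 = (y**3 − 6y**2 + 5y + 12) + (2y**2 − 6y − 8)
  y**3 − 6y**2 + 5y + 12 = ((1/2)y − 3/2)(2y**2 − 6y − 8) + (0)
Last nonzero remainder: 2y**2 − 6y − 8. Dividing through by 2 gives the monic gcd y**2 − 3y − 4.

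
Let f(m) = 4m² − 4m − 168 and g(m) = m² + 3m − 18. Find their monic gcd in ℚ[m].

Euclidean algorithm in ℚ[m]:
  4m² − 4m − 168 = (4)(m² + 3m − 18) + (−16m − 96)
  m² + 3m − 18 = (−(1/16)m + 3/16)(−16m − 96) + (0)
Last nonzero remainder: −16m − 96. Dividing through by −16 gives the monic gcd m + 6.

m + 6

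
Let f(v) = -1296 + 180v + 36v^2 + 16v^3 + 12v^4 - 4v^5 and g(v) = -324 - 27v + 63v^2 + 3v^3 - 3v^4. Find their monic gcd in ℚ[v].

36 - 9v - 4v^2 + v^3

Euclidean algorithm in ℚ[v]:
  -4v^5 + 12v^4 + 16v^3 + 36v^2 + 180v - 1296 = ((4/3)v - 8/3)(-3v^4 + 3v^3 + 63v^2 - 27v - 324) + (-60v^3 + 240v^2 + 540v - 2160)
  -3v^4 + 3v^3 + 63v^2 - 27v - 324 = ((1/20)v + 3/20)(-60v^3 + 240v^2 + 540v - 2160) + (0)
Last nonzero remainder: -60v^3 + 240v^2 + 540v - 2160. Dividing through by -60 gives the monic gcd v^3 - 4v^2 - 9v + 36.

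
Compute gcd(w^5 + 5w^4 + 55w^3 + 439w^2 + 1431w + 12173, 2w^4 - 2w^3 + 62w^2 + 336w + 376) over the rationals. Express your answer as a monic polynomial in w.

Euclidean algorithm in ℚ[w]:
  w^5 + 5w^4 + 55w^3 + 439w^2 + 1431w + 12173 = ((1/2)w + 3)(2w^4 - 2w^3 + 62w^2 + 336w + 376) + (30w^3 + 85w^2 + 235w + 11045)
  2w^4 - 2w^3 + 62w^2 + 336w + 376 = ((1/15)w - 23/90)(30w^3 + 85w^2 + 235w + 11045) + ((1225/18)w^2 - (6125/18)w + 57575/18)
  30w^3 + 85w^2 + 235w + 11045 = ((108/245)w + 846/245)((1225/18)w^2 - (6125/18)w + 57575/18) + (0)
Last nonzero remainder: (1225/18)w^2 - (6125/18)w + 57575/18. Dividing through by 1225/18 gives the monic gcd w^2 - 5w + 47.

w^2 - 5w + 47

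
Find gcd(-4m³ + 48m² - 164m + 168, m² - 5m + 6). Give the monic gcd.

m² - 5m + 6

Apply the Euclidean algorithm:
  -4m³ + 48m² - 164m + 168 = (-4m + 28)(m² - 5m + 6) + (0)
The last nonzero remainder m² - 5m + 6 is already monic.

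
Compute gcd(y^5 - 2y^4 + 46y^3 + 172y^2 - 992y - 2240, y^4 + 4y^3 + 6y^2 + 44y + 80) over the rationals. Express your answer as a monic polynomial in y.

y^2 + 6y + 8

Euclidean algorithm in ℚ[y]:
  y^5 - 2y^4 + 46y^3 + 172y^2 - 992y - 2240 = (y - 6)(y^4 + 4y^3 + 6y^2 + 44y + 80) + (64y^3 + 164y^2 - 808y - 1760)
  y^4 + 4y^3 + 6y^2 + 44y + 80 = ((1/64)y + 23/1024)(64y^3 + 164y^2 - 808y - 1760) + ((3825/256)y^2 + (11475/128)y + 3825/32)
  64y^3 + 164y^2 - 808y - 1760 = ((16384/3825)y - 11264/765)((3825/256)y^2 + (11475/128)y + 3825/32) + (0)
Last nonzero remainder: (3825/256)y^2 + (11475/128)y + 3825/32. Dividing through by 3825/256 gives the monic gcd y^2 + 6y + 8.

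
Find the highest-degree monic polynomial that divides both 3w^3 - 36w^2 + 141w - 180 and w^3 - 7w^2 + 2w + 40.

w^2 - 9w + 20

Repeated division with remainder:
  3w^3 - 36w^2 + 141w - 180 = (3)(w^3 - 7w^2 + 2w + 40) + (-15w^2 + 135w - 300)
  w^3 - 7w^2 + 2w + 40 = (-(1/15)w - 2/15)(-15w^2 + 135w - 300) + (0)
Last nonzero remainder: -15w^2 + 135w - 300. Dividing through by -15 gives the monic gcd w^2 - 9w + 20.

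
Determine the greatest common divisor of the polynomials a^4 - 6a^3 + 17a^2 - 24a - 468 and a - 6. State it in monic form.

a - 6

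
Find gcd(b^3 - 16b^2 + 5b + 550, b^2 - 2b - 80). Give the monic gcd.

Euclidean algorithm in ℚ[b]:
  b^3 - 16b^2 + 5b + 550 = (b - 14)(b^2 - 2b - 80) + (57b - 570)
  b^2 - 2b - 80 = ((1/57)b + 8/57)(57b - 570) + (0)
Last nonzero remainder: 57b - 570. Dividing through by 57 gives the monic gcd b - 10.

b - 10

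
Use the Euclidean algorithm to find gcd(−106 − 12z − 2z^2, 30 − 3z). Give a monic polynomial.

Euclidean algorithm in ℚ[z]:
  −2z^2 − 12z − 106 = ((2/3)z + 32/3)(−3z + 30) + (−426)
  −3z + 30 = ((1/142)z − 5/71)(−426) + (0)
The last nonzero remainder is the constant −426, so the polynomials are coprime and gcd = 1.

1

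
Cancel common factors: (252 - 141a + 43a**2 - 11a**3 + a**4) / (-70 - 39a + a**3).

Euclidean algorithm in ℚ[a]:
  a**4 - 11a**3 + 43a**2 - 141a + 252 = (a - 11)(a**3 - 39a - 70) + (82a**2 - 500a - 518)
  a**3 - 39a - 70 = ((1/82)a + 125/1681)(82a**2 - 500a - 518) + ((7560/1681)a - 52920/1681)
  82a**2 - 500a - 518 = ((68921/3780)a + 62197/3780)((7560/1681)a - 52920/1681) + (0)
Last nonzero remainder: (7560/1681)a - 52920/1681. Dividing through by 7560/1681 gives the monic gcd a - 7.
Cancel a - 7 from numerator and denominator to get the reduced form.

(-36 + 15a - 4a**2 + a**3)/(10 + 7a + a**2)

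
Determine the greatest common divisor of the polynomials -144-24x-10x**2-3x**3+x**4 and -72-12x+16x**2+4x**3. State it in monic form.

3+x

Apply the Euclidean algorithm:
  x**4-3x**3-10x**2-24x-144 = ((1/4)x-7/4)(4x**3+16x**2-12x-72) + (21x**2-27x-270)
  4x**3+16x**2-12x-72 = ((4/21)x+148/147)(21x**2-27x-270) + ((3264/49)x+9792/49)
  21x**2-27x-270 = ((343/1088)x-735/544)((3264/49)x+9792/49) + (0)
Last nonzero remainder: (3264/49)x+9792/49. Dividing through by 3264/49 gives the monic gcd x+3.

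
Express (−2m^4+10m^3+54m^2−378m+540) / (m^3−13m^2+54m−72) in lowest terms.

(−2m^3+4m^2+66m−180)/(m^2−10m+24)

Apply the Euclidean algorithm:
  −2m^4+10m^3+54m^2−378m+540 = (−2m−16)(m^3−13m^2+54m−72) + (−46m^2+342m−612)
  m^3−13m^2+54m−72 = (−(1/46)m+64/529)(−46m^2+342m−612) + (−(360/529)m+1080/529)
  −46m^2+342m−612 = ((12167/180)m−8993/30)(−(360/529)m+1080/529) + (0)
Last nonzero remainder: −(360/529)m+1080/529. Dividing through by −360/529 gives the monic gcd m−3.
Cancel m−3 from numerator and denominator to get the reduced form.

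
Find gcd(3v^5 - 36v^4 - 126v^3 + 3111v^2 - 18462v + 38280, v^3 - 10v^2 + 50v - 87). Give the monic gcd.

By polynomial division,
  3v^5 - 36v^4 - 126v^3 + 3111v^2 - 18462v + 38280 = (3v^2 - 6v - 336)(v^3 - 10v^2 + 50v - 87) + (312v^2 - 2184v + 9048)
  v^3 - 10v^2 + 50v - 87 = ((1/312)v - 1/104)(312v^2 - 2184v + 9048) + (0)
Last nonzero remainder: 312v^2 - 2184v + 9048. Dividing through by 312 gives the monic gcd v^2 - 7v + 29.

v^2 - 7v + 29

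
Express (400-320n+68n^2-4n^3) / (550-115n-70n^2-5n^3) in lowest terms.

(200-60n+4n^2)/(275+80n+5n^2)

Euclidean algorithm in ℚ[n]:
  -4n^3+68n^2-320n+400 = (4/5)(-5n^3-70n^2-115n+550) + (124n^2-228n-40)
  -5n^3-70n^2-115n+550 = (-(5/124)n-2455/3844)(124n^2-228n-40) + (-(252000/961)n+504000/961)
  124n^2-228n-40 = (-(29791/63000)n-961/12600)(-(252000/961)n+504000/961) + (0)
Last nonzero remainder: -(252000/961)n+504000/961. Dividing through by -252000/961 gives the monic gcd n-2.
Cancel n-2 from numerator and denominator to get the reduced form.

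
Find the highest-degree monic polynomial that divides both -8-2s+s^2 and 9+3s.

1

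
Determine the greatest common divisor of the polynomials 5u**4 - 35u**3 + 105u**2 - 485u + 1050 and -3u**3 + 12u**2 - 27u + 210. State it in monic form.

u**3 - 4u**2 + 9u - 70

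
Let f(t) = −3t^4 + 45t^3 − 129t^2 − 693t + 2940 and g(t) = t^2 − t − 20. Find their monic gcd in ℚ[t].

Euclidean algorithm in ℚ[t]:
  −3t^4 + 45t^3 − 129t^2 − 693t + 2940 = (−3t^2 + 42t − 147)(t^2 − t − 20) + (0)
The last nonzero remainder t^2 − t − 20 is already monic.

t^2 − t − 20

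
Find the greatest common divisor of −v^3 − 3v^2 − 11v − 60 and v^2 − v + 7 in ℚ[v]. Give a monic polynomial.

By polynomial division,
  −v^3 − 3v^2 − 11v − 60 = (−v − 4)(v^2 − v + 7) + (−8v − 32)
  v^2 − v + 7 = (−(1/8)v + 5/8)(−8v − 32) + (27)
  −8v − 32 = (−(8/27)v − 32/27)(27) + (0)
The last nonzero remainder is the constant 27, so the polynomials are coprime and gcd = 1.

1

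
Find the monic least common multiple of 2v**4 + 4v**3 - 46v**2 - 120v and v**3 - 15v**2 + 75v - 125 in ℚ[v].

v**6 - 8v**5 - 18v**4 + 220v**3 + 25v**2 - 1500v

Euclidean algorithm in ℚ[v]:
  2v**4 + 4v**3 - 46v**2 - 120v = (2v + 34)(v**3 - 15v**2 + 75v - 125) + (314v**2 - 2420v + 4250)
  v**3 - 15v**2 + 75v - 125 = ((1/314)v - 1145/49298)(314v**2 - 2420v + 4250) + ((129600/24649)v - 648000/24649)
  314v**2 - 2420v + 4250 = ((3869893/64800)v - 419033/2592)((129600/24649)v - 648000/24649) + (0)
Last nonzero remainder: (129600/24649)v - 648000/24649. Dividing through by 129600/24649 gives the monic gcd v - 5.
Then lcm(f, g) = f·g / gcd(f, g); expanding and making the result monic gives the answer.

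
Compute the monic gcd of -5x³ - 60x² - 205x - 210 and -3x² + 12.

Euclidean algorithm in ℚ[x]:
  -5x³ - 60x² - 205x - 210 = ((5/3)x + 20)(-3x² + 12) + (-225x - 450)
  -3x² + 12 = ((1/75)x - 2/75)(-225x - 450) + (0)
Last nonzero remainder: -225x - 450. Dividing through by -225 gives the monic gcd x + 2.

x + 2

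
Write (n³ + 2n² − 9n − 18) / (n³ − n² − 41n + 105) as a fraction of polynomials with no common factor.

(n² + 5n + 6)/(n² + 2n − 35)

Euclidean algorithm in ℚ[n]:
  n³ + 2n² − 9n − 18 = (n³ − n² − 41n + 105) + (3n² + 32n − 123)
  n³ − n² − 41n + 105 = ((1/3)n − 35/9)(3n² + 32n − 123) + ((1120/9)n − 1120/3)
  3n² + 32n − 123 = ((27/1120)n + 369/1120)((1120/9)n − 1120/3) + (0)
Last nonzero remainder: (1120/9)n − 1120/3. Dividing through by 1120/9 gives the monic gcd n − 3.
Cancel n − 3 from numerator and denominator to get the reduced form.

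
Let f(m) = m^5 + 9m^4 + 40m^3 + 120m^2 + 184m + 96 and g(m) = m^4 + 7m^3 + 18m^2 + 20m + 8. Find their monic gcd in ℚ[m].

m^2 + 3m + 2

Repeated division with remainder:
  m^5 + 9m^4 + 40m^3 + 120m^2 + 184m + 96 = (m + 2)(m^4 + 7m^3 + 18m^2 + 20m + 8) + (8m^3 + 64m^2 + 136m + 80)
  m^4 + 7m^3 + 18m^2 + 20m + 8 = ((1/8)m - 1/8)(8m^3 + 64m^2 + 136m + 80) + (9m^2 + 27m + 18)
  8m^3 + 64m^2 + 136m + 80 = ((8/9)m + 40/9)(9m^2 + 27m + 18) + (0)
Last nonzero remainder: 9m^2 + 27m + 18. Dividing through by 9 gives the monic gcd m^2 + 3m + 2.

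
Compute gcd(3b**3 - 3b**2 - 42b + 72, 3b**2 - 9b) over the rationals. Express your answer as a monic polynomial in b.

Repeated division with remainder:
  3b**3 - 3b**2 - 42b + 72 = (b + 2)(3b**2 - 9b) + (-24b + 72)
  3b**2 - 9b = (-(1/8)b)(-24b + 72) + (0)
Last nonzero remainder: -24b + 72. Dividing through by -24 gives the monic gcd b - 3.

b - 3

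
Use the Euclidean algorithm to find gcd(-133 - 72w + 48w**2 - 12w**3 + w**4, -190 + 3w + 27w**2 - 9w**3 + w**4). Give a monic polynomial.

By polynomial division,
  w**4 - 12w**3 + 48w**2 - 72w - 133 = (w**4 - 9w**3 + 27w**2 + 3w - 190) + (-3w**3 + 21w**2 - 75w + 57)
  w**4 - 9w**3 + 27w**2 + 3w - 190 = (-(1/3)w + 2/3)(-3w**3 + 21w**2 - 75w + 57) + (-12w**2 + 72w - 228)
  -3w**3 + 21w**2 - 75w + 57 = ((1/4)w - 1/4)(-12w**2 + 72w - 228) + (0)
Last nonzero remainder: -12w**2 + 72w - 228. Dividing through by -12 gives the monic gcd w**2 - 6w + 19.

19 - 6w + w**2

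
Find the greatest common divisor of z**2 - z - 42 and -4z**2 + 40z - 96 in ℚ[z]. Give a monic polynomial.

1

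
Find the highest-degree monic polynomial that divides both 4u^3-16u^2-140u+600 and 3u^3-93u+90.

u^2+u-30

Euclidean algorithm in ℚ[u]:
  4u^3-16u^2-140u+600 = (4/3)(3u^3-93u+90) + (-16u^2-16u+480)
  3u^3-93u+90 = (-(3/16)u+3/16)(-16u^2-16u+480) + (0)
Last nonzero remainder: -16u^2-16u+480. Dividing through by -16 gives the monic gcd u^2+u-30.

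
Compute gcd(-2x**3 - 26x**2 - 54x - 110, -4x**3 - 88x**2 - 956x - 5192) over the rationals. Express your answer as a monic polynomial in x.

x + 11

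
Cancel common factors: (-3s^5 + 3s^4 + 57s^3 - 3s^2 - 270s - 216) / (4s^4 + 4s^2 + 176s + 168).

(-3s^3 + 15s^2 + 6s - 72)/(4s^2 - 16s + 56)

Repeated division with remainder:
  -3s^5 + 3s^4 + 57s^3 - 3s^2 - 270s - 216 = (-(3/4)s + 3/4)(4s^4 + 4s^2 + 176s + 168) + (60s^3 + 126s^2 - 276s - 342)
  4s^4 + 4s^2 + 176s + 168 = ((1/15)s - 7/50)(60s^3 + 126s^2 - 276s - 342) + ((1001/25)s^2 + (4004/25)s + 3003/25)
  60s^3 + 126s^2 - 276s - 342 = ((1500/1001)s - 2850/1001)((1001/25)s^2 + (4004/25)s + 3003/25) + (0)
Last nonzero remainder: (1001/25)s^2 + (4004/25)s + 3003/25. Dividing through by 1001/25 gives the monic gcd s^2 + 4s + 3.
Cancel s^2 + 4s + 3 from numerator and denominator to get the reduced form.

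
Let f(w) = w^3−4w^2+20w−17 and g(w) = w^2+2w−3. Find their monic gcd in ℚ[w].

Euclidean algorithm in ℚ[w]:
  w^3−4w^2+20w−17 = (w−6)(w^2+2w−3) + (35w−35)
  w^2+2w−3 = ((1/35)w+3/35)(35w−35) + (0)
Last nonzero remainder: 35w−35. Dividing through by 35 gives the monic gcd w−1.

w−1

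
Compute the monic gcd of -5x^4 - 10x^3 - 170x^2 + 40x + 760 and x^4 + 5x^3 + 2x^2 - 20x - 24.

x^2 - 4

Repeated division with remainder:
  -5x^4 - 10x^3 - 170x^2 + 40x + 760 = (-5)(x^4 + 5x^3 + 2x^2 - 20x - 24) + (15x^3 - 160x^2 - 60x + 640)
  x^4 + 5x^3 + 2x^2 - 20x - 24 = ((1/15)x + 47/45)(15x^3 - 160x^2 - 60x + 640) + ((1558/9)x^2 - 6232/9)
  15x^3 - 160x^2 - 60x + 640 = ((135/1558)x - 720/779)((1558/9)x^2 - 6232/9) + (0)
Last nonzero remainder: (1558/9)x^2 - 6232/9. Dividing through by 1558/9 gives the monic gcd x^2 - 4.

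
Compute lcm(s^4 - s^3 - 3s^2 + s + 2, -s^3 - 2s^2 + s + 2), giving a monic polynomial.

Apply the Euclidean algorithm:
  s^4 - s^3 - 3s^2 + s + 2 = (-s + 3)(-s^3 - 2s^2 + s + 2) + (4s^2 - 4)
  -s^3 - 2s^2 + s + 2 = (-(1/4)s - 1/2)(4s^2 - 4) + (0)
Last nonzero remainder: 4s^2 - 4. Dividing through by 4 gives the monic gcd s^2 - 1.
Then lcm(f, g) = f·g / gcd(f, g); expanding and making the result monic gives the answer.

s^5 + s^4 - 5s^3 - 5s^2 + 4s + 4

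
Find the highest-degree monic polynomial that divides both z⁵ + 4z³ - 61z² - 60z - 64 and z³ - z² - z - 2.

Apply the Euclidean algorithm:
  z⁵ + 4z³ - 61z² - 60z - 64 = (z² + z + 6)(z³ - z² - z - 2) + (-52z² - 52z - 52)
  z³ - z² - z - 2 = (-(1/52)z + 1/26)(-52z² - 52z - 52) + (0)
Last nonzero remainder: -52z² - 52z - 52. Dividing through by -52 gives the monic gcd z² + z + 1.

z² + z + 1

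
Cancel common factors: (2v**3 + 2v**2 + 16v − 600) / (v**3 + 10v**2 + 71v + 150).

(2v − 12)/(v + 3)

Repeated division with remainder:
  2v**3 + 2v**2 + 16v − 600 = (2)(v**3 + 10v**2 + 71v + 150) + (−18v**2 − 126v − 900)
  v**3 + 10v**2 + 71v + 150 = (−(1/18)v − 1/6)(−18v**2 − 126v − 900) + (0)
Last nonzero remainder: −18v**2 − 126v − 900. Dividing through by −18 gives the monic gcd v**2 + 7v + 50.
Cancel v**2 + 7v + 50 from numerator and denominator to get the reduced form.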